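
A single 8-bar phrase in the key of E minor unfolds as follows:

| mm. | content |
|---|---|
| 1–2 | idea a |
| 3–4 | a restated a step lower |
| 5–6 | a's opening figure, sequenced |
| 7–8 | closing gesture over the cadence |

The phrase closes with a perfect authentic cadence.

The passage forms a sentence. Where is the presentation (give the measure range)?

measures 1–4

The presentation of a sentence is the basic idea (mm. 1-2) plus its repetition (mm. 3-4); the presentation is therefore bars 1-4.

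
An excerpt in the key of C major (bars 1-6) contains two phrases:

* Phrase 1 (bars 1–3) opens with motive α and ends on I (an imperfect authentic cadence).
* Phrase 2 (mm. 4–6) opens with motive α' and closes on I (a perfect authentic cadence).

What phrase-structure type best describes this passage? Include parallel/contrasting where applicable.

Phrase 1 ends with an imperfect authentic cadence (weaker) and phrase 2 with a perfect authentic cadence (stronger): antecedent + consequent = a period.
The two phrases open with the same material (α / α'), so the period is parallel.

parallel period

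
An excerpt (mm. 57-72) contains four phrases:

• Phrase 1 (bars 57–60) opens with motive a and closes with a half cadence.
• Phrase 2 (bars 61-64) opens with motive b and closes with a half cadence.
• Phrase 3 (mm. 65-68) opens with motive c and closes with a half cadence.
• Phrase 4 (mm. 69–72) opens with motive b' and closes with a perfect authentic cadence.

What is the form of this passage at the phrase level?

contrasting double period

Four phrases in two halves: the first half (mm. 57-64) ends with a half cadence, the second (mm. 65–72) with a perfect authentic cadence — a large antecedent–consequent pair, i.e. a double period.
Phrase 3 begins with different material from phrase 1, making it contrasting.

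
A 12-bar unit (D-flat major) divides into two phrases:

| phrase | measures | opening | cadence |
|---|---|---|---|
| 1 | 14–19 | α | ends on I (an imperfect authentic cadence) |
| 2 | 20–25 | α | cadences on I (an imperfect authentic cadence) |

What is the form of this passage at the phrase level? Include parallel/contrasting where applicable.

repeated phrase

Both phrases have the same opening (α) and the same cadence (imperfect authentic cadence): the second is a restatement, not a consequent, so this is a repeated phrase rather than a period.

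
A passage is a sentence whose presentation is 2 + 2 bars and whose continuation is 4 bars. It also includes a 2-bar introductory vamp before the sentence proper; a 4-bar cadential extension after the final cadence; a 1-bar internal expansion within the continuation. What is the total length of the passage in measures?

Basic sentence: 2 + 2 + 4 = 8 bars.
8 (basic form) + 2 (introduction) + 4 (cadential extension) + 1 (internal expansion) = 15.

15 measures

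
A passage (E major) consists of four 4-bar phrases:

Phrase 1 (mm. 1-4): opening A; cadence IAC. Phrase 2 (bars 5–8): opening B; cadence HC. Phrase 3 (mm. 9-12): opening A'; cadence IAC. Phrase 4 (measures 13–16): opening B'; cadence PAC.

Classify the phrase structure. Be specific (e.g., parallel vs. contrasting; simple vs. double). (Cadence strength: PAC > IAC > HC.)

Four phrases in two halves: the first half (measures 1-8) ends with a half cadence, the second (bars 9-16) with a perfect authentic cadence — a large antecedent–consequent pair, i.e. a double period.
Phrase 3 begins with the same material as phrase 1, making it parallel.

parallel double period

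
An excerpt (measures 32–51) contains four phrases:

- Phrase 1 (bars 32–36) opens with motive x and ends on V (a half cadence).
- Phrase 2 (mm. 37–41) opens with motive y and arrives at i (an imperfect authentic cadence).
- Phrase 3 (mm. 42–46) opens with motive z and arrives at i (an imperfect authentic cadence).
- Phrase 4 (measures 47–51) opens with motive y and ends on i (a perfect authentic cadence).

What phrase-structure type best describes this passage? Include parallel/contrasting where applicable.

contrasting double period

Four phrases in two halves: the first half (mm. 32–41) ends with an imperfect authentic cadence, the second (mm. 42-51) with a perfect authentic cadence — a large antecedent–consequent pair, i.e. a double period.
Phrase 3 begins with different material from phrase 1, making it contrasting.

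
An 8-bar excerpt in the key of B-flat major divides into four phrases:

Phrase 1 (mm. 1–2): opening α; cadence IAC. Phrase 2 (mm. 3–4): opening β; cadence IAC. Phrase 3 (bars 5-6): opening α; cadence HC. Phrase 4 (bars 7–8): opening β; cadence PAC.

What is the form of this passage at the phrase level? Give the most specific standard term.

Four phrases in two halves: the first half (mm. 1-4) ends with an imperfect authentic cadence, the second (bars 5–8) with a perfect authentic cadence — a large antecedent–consequent pair, i.e. a double period.
Phrase 3 begins with the same material as phrase 1, making it parallel.

parallel double period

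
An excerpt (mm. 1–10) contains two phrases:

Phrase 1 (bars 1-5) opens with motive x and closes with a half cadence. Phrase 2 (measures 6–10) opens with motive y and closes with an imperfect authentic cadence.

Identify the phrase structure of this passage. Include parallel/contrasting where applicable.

contrasting period

Phrase 1 ends with a half cadence (weaker) and phrase 2 with an imperfect authentic cadence (stronger): antecedent + consequent = a period.
The two phrases open with different material (x / y), so the period is contrasting.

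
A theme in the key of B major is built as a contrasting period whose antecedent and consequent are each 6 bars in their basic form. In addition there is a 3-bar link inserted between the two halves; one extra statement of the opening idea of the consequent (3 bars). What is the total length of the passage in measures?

Basic contrasting period: 6 + 6 = 12 bars.
12 (basic form) + 3 (link) + 3 (extra statement) = 18.

18 measures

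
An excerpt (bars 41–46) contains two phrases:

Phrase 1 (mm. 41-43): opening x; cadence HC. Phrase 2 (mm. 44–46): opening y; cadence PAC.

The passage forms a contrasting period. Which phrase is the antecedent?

phrase 1

The phrase ending with the weaker cadence (half cadence) is the antecedent; the one ending more conclusively (perfect authentic cadence) is the consequent. The antecedent is phrase 1.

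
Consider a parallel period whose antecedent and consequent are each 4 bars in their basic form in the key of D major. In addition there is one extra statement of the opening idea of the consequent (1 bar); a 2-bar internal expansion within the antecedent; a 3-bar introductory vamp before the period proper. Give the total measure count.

Basic parallel period: 4 + 4 = 8 bars.
8 (basic form) + 1 (extra statement) + 2 (internal expansion) + 3 (introduction) = 14.

14 measures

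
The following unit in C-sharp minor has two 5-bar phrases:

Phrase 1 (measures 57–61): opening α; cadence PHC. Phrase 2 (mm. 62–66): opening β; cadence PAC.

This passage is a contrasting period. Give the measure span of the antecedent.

measures 57–61

The antecedent is the phrase ending with the weaker cadence (Phrygian half cadence, phrase 1) and the consequent the one ending more conclusively (perfect authentic cadence, phrase 2); the antecedent is mm. 57–61.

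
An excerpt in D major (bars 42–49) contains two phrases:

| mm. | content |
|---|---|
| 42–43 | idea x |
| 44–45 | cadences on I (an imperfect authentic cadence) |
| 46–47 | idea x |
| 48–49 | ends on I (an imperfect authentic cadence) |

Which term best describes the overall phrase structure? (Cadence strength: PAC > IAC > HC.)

Both phrases have the same opening (x) and the same cadence (imperfect authentic cadence): the second is a restatement, not a consequent, so this is a repeated phrase rather than a period.

repeated phrase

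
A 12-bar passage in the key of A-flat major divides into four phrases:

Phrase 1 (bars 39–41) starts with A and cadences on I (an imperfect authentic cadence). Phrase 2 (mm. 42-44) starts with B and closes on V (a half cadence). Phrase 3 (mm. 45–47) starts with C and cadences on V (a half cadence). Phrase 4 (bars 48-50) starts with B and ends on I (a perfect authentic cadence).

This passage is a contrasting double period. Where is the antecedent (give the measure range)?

In a double period the four phrases pair into a large antecedent (phrases 1–2, ending half cadence) and a large consequent (phrases 3–4, ending perfect authentic cadence). The antecedent spans mm. 39-44.

measures 39–44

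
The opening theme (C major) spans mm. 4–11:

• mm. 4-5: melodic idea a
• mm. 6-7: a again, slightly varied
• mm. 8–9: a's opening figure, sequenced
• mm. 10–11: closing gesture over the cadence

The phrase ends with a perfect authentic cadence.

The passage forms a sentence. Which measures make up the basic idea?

The presentation of a sentence is the basic idea (bars 4–5) plus its repetition (mm. 6-7); the basic idea is therefore measures 4-5.

measures 4–5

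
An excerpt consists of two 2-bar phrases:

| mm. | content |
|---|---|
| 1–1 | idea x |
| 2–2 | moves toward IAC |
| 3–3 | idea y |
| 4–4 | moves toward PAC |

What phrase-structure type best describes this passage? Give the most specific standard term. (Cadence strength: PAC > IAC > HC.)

contrasting period

Phrase 1 ends with an imperfect authentic cadence (weaker) and phrase 2 with a perfect authentic cadence (stronger): antecedent + consequent = a period.
The two phrases open with different material (x / y), so the period is contrasting.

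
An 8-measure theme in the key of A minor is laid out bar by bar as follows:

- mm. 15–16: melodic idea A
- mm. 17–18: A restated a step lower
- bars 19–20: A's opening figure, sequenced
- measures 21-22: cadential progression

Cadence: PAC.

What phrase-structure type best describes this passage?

sentence

Basic idea (mm. 15–16) + its repetition (mm. 17–18) form the presentation; fragmentation and cadence (mm. 19-22) form the continuation — the 8-bar whole is a sentence.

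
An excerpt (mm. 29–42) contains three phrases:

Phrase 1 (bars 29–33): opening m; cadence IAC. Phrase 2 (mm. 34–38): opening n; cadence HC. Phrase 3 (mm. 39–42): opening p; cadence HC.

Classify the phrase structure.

The final phrase closes with a half cadence, which is not stronger than the preceding half cadence; the 3 phrases lack an overall antecedent–consequent design and so form a phrase group.

phrase group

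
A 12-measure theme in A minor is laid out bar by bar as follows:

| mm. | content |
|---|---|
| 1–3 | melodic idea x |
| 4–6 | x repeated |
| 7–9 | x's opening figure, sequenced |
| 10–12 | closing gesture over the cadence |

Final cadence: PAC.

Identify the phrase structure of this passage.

sentence

Basic idea (mm. 1–3) + its repetition (mm. 4–6) form the presentation; fragmentation and cadence (measures 7-12) form the continuation — the 12-bar whole is a sentence.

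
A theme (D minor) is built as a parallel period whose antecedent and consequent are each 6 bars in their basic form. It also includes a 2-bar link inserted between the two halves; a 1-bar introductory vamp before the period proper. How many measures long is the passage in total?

Basic parallel period: 6 + 6 = 12 bars.
12 (basic form) + 2 (link) + 1 (introduction) = 15.

15 measures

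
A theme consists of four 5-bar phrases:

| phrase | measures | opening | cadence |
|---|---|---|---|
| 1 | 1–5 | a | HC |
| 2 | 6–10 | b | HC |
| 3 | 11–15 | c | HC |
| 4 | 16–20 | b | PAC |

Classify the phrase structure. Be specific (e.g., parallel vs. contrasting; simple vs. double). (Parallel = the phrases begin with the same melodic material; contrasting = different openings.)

Four phrases in two halves: the first half (bars 1–10) ends with a half cadence, the second (measures 11–20) with a perfect authentic cadence — a large antecedent–consequent pair, i.e. a double period.
Phrase 3 begins with different material from phrase 1, making it contrasting.

contrasting double period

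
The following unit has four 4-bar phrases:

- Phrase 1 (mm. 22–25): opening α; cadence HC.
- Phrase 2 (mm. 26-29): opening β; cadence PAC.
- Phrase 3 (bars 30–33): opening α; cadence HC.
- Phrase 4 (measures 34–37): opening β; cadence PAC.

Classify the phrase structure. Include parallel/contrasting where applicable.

The cadence pattern HC–PAC–HC–PAC is weak–strong twice, and phrases 3–4 restate phrases 1–2: a period heard twice, not a double period (which would end weakly at phrase 2).

repeated period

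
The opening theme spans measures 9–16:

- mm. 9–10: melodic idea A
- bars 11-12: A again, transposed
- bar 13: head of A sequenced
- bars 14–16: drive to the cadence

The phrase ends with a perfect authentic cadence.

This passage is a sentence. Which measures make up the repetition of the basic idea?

measures 11–12

The presentation of a sentence is the basic idea (bars 9-10) plus its repetition (mm. 11–12); the repetition of the basic idea is therefore mm. 11–12.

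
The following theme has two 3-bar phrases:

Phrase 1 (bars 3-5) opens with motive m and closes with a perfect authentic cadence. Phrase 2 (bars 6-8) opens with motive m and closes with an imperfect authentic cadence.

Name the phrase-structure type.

phrase group

The second phrase closes with an imperfect authentic cadence, which is not stronger than the first phrase's perfect authentic cadence; without a weak→strong cadential pair there is no antecedent–consequent relationship, so this is a phrase group rather than a period.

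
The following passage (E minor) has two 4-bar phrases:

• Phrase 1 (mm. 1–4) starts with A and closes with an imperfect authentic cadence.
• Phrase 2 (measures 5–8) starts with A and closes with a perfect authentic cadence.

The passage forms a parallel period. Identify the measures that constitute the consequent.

The antecedent is the phrase ending with the weaker cadence (imperfect authentic cadence, phrase 1) and the consequent the one ending more conclusively (perfect authentic cadence, phrase 2); the consequent is mm. 5–8.

measures 5–8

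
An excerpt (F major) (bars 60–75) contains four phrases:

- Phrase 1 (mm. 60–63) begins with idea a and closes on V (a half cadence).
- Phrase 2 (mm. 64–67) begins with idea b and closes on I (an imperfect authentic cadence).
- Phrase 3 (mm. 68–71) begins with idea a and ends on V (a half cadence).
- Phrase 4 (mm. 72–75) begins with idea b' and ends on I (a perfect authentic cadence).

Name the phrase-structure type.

Four phrases in two halves: the first half (measures 60–67) ends with an imperfect authentic cadence, the second (measures 68-75) with a perfect authentic cadence — a large antecedent–consequent pair, i.e. a double period.
Phrase 3 begins with the same material as phrase 1, making it parallel.

parallel double period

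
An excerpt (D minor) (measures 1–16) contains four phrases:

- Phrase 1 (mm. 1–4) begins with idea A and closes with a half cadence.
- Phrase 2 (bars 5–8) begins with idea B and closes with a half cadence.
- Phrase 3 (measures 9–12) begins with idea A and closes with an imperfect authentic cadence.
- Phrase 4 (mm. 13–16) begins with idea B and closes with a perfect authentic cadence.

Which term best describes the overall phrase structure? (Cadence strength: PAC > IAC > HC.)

parallel double period

Four phrases in two halves: the first half (mm. 1-8) ends with a half cadence, the second (mm. 9–16) with a perfect authentic cadence — a large antecedent–consequent pair, i.e. a double period.
Phrase 3 begins with the same material as phrase 1, making it parallel.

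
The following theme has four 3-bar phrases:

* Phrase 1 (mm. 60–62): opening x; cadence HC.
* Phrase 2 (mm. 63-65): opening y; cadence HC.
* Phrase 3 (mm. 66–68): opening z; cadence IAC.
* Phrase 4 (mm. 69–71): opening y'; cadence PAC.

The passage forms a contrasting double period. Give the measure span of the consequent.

measures 66–71

In a double period the four phrases pair into a large antecedent (phrases 1–2, ending half cadence) and a large consequent (phrases 3–4, ending perfect authentic cadence). The consequent spans measures 66–71.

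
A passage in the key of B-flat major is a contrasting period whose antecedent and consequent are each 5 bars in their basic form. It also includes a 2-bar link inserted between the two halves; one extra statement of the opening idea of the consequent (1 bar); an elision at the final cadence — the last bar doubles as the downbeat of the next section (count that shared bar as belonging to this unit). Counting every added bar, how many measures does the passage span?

Basic contrasting period: 5 + 5 = 10 bars.
10 (basic form) + 2 (link) + 1 (extra statement) = 13.
The elision shares a bar with the next section but does not change this unit's count.

13 measures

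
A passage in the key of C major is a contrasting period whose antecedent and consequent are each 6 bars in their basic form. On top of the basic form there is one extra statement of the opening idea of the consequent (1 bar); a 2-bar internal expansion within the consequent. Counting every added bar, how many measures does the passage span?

15 measures

Basic contrasting period: 6 + 6 = 12 bars.
12 (basic form) + 1 (extra statement) + 2 (internal expansion) = 15.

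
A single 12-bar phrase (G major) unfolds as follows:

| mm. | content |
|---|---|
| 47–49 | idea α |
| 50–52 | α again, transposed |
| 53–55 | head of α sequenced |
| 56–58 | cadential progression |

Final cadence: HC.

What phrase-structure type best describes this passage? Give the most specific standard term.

sentence

Basic idea (mm. 47–49) + its repetition (bars 50-52) form the presentation; fragmentation and cadence (bars 53–58) form the continuation — the 12-bar whole is a sentence.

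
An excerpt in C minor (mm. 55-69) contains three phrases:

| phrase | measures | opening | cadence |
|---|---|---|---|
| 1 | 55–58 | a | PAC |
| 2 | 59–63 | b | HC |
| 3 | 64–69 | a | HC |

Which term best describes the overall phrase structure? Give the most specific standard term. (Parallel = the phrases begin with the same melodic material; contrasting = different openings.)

phrase group

The final phrase closes with a half cadence, which is not stronger than the preceding half cadence; the 3 phrases lack an overall antecedent–consequent design and so form a phrase group.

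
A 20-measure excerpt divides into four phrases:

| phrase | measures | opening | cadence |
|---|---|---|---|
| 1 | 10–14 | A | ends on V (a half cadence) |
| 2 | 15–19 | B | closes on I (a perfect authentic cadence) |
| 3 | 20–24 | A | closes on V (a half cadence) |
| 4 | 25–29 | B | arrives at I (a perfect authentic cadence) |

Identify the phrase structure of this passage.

repeated period

The cadence pattern HC–PAC–HC–PAC is weak–strong twice, and phrases 3–4 restate phrases 1–2: a period heard twice, not a double period (which would end weakly at phrase 2).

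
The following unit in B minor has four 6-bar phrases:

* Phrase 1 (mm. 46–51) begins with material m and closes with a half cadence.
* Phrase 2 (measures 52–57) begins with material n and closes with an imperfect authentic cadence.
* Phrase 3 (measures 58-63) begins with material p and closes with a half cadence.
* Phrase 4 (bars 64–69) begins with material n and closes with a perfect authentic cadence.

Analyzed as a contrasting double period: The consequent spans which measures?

measures 58–69

In a double period the four phrases pair into a large antecedent (phrases 1–2, ending imperfect authentic cadence) and a large consequent (phrases 3–4, ending perfect authentic cadence). The consequent spans bars 58–69.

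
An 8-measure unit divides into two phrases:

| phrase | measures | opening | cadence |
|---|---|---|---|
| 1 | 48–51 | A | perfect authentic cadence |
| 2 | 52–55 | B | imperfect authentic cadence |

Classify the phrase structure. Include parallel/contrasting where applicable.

The second phrase closes with an imperfect authentic cadence, which is not stronger than the first phrase's perfect authentic cadence; without a weak→strong cadential pair there is no antecedent–consequent relationship, so this is a phrase group rather than a period.

phrase group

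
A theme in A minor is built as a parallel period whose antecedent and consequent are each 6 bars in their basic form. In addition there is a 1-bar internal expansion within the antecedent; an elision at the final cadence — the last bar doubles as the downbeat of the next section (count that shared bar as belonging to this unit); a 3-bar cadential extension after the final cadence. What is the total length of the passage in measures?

Basic parallel period: 6 + 6 = 12 bars.
12 (basic form) + 1 (internal expansion) + 3 (cadential extension) = 16.
The elision shares a bar with the next section but does not change this unit's count.

16 measures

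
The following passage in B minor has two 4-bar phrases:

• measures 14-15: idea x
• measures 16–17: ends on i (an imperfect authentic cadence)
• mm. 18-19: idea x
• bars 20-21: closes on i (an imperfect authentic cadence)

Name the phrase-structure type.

repeated phrase

Both phrases have the same opening (x) and the same cadence (imperfect authentic cadence): the second is a restatement, not a consequent, so this is a repeated phrase rather than a period.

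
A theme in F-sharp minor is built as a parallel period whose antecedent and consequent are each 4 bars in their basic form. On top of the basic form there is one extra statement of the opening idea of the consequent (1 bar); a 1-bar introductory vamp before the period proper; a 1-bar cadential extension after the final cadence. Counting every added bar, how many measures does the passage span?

Basic parallel period: 4 + 4 = 8 bars.
8 (basic form) + 1 (extra statement) + 1 (introduction) + 1 (cadential extension) = 11.

11 measures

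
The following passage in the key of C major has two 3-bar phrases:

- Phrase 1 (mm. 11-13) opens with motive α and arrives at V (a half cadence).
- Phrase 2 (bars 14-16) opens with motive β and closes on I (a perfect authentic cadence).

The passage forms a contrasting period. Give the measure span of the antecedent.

measures 11–13

The phrase ending with the weaker cadence (half cadence) is the antecedent; the one ending more conclusively (perfect authentic cadence) is the consequent. The antecedent is measures 11–13.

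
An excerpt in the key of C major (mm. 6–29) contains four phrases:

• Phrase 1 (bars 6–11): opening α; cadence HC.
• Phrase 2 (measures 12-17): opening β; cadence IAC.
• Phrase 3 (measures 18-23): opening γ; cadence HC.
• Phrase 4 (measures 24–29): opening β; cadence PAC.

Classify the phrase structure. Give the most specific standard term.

Four phrases in two halves: the first half (mm. 6–17) ends with an imperfect authentic cadence, the second (bars 18–29) with a perfect authentic cadence — a large antecedent–consequent pair, i.e. a double period.
Phrase 3 begins with different material from phrase 1, making it contrasting.

contrasting double period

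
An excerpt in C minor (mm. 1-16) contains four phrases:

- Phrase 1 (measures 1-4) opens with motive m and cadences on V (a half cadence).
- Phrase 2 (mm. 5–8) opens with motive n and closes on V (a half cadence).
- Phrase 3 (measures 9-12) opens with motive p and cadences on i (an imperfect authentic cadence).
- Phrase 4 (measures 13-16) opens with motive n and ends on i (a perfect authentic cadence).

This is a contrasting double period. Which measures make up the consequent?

measures 9–16

In a double period the first pair of phrases (ending half cadence) is the large antecedent and the second pair (ending perfect authentic cadence) is the large consequent; the consequent is measures 9–16.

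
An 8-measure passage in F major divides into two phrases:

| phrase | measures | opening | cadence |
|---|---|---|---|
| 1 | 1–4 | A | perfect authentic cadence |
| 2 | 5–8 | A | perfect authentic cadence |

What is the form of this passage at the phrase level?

Both phrases have the same opening (A) and the same cadence (perfect authentic cadence): the second is a restatement, not a consequent, so this is a repeated phrase rather than a period.

repeated phrase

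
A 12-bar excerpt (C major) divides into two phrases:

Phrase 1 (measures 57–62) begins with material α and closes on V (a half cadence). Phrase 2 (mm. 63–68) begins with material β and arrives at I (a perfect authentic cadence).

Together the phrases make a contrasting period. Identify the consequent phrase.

phrase 2

The phrase ending with the weaker cadence (half cadence) is the antecedent; the one ending more conclusively (perfect authentic cadence) is the consequent. The consequent is phrase 2.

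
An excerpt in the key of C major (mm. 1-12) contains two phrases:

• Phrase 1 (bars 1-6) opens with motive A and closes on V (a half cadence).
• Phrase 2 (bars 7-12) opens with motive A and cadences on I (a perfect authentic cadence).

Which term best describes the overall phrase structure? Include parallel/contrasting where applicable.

parallel period

Phrase 1 ends with a half cadence (weaker) and phrase 2 with a perfect authentic cadence (stronger): antecedent + consequent = a period.
The two phrases open with the same material (A / A), so the period is parallel.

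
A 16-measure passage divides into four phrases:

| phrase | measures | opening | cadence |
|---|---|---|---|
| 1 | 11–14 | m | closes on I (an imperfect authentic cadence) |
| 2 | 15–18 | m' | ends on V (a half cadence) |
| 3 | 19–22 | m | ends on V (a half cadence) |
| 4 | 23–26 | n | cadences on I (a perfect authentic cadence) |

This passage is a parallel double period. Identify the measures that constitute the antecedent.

measures 11–18

In a double period the four phrases pair into a large antecedent (phrases 1–2, ending half cadence) and a large consequent (phrases 3–4, ending perfect authentic cadence). The antecedent spans mm. 11–18.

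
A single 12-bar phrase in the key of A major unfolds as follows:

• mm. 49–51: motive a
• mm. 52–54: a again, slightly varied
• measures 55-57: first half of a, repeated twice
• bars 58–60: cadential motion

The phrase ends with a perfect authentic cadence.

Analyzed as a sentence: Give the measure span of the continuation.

measures 55–60

After the presentation (bars 49–54), the continuation covers the fragmentation through the cadence: bars 55-60.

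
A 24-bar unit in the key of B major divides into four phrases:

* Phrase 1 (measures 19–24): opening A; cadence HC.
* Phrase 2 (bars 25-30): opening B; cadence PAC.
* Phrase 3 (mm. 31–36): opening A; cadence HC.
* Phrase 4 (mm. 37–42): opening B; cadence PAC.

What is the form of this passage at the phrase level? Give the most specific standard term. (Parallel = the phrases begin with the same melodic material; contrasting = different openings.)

The cadence pattern HC–PAC–HC–PAC is weak–strong twice, and phrases 3–4 restate phrases 1–2: a period heard twice, not a double period (which would end weakly at phrase 2).

repeated period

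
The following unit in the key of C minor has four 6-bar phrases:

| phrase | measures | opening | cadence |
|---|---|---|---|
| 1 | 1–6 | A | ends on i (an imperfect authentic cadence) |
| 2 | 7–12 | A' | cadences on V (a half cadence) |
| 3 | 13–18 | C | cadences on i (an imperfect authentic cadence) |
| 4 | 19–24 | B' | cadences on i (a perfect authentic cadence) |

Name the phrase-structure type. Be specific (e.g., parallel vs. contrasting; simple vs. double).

Four phrases in two halves: the first half (bars 1–12) ends with a half cadence, the second (mm. 13-24) with a perfect authentic cadence — a large antecedent–consequent pair, i.e. a double period.
Phrase 3 begins with different material from phrase 1, making it contrasting.

contrasting double period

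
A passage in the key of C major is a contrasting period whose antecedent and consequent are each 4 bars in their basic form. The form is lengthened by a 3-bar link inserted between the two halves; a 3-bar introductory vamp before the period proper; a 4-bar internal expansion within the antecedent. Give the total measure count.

Basic contrasting period: 4 + 4 = 8 bars.
8 (basic form) + 3 (link) + 3 (introduction) + 4 (internal expansion) = 18.

18 measures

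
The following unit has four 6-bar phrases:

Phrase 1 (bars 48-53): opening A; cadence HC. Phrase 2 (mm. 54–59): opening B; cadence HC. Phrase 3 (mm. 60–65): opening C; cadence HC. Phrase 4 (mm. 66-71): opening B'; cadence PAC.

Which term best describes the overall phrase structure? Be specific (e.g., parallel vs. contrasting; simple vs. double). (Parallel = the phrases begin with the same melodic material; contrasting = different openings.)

Four phrases in two halves: the first half (mm. 48-59) ends with a half cadence, the second (mm. 60–71) with a perfect authentic cadence — a large antecedent–consequent pair, i.e. a double period.
Phrase 3 begins with different material from phrase 1, making it contrasting.

contrasting double period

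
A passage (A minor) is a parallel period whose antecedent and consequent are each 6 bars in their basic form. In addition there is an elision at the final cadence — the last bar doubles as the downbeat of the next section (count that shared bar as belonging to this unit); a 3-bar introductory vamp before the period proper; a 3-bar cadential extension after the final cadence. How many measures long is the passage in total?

18 measures

Basic parallel period: 6 + 6 = 12 bars.
12 (basic form) + 3 (introduction) + 3 (cadential extension) = 18.
The elision shares a bar with the next section but does not change this unit's count.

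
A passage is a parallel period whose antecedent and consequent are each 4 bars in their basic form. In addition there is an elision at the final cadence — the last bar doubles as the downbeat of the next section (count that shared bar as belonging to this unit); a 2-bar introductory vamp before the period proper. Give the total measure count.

10 measures

Basic parallel period: 4 + 4 = 8 bars.
8 (basic form) + 2 (introduction) = 10.
The elision shares a bar with the next section but does not change this unit's count.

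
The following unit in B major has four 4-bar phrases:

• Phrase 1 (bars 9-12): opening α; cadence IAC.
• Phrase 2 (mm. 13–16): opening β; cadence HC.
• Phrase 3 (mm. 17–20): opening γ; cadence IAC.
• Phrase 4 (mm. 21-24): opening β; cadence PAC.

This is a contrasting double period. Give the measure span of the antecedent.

In a double period the first pair of phrases (ending half cadence) is the large antecedent and the second pair (ending perfect authentic cadence) is the large consequent; the antecedent is measures 9–16.

measures 9–16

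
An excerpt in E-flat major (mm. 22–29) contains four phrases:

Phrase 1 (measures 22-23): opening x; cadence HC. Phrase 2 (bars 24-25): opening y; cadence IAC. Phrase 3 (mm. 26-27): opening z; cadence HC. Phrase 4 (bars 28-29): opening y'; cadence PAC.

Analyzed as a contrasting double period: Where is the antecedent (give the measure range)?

In a double period the four phrases pair into a large antecedent (phrases 1–2, ending imperfect authentic cadence) and a large consequent (phrases 3–4, ending perfect authentic cadence). The antecedent spans measures 22–25.

measures 22–25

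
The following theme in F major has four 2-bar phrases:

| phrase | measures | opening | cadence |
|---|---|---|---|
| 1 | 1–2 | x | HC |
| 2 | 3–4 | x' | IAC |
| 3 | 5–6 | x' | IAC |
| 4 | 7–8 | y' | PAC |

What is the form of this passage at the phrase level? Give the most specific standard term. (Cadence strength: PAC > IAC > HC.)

parallel double period

Four phrases in two halves: the first half (mm. 1-4) ends with an imperfect authentic cadence, the second (measures 5-8) with a perfect authentic cadence — a large antecedent–consequent pair, i.e. a double period.
Phrase 3 begins with the same material as phrase 1, making it parallel.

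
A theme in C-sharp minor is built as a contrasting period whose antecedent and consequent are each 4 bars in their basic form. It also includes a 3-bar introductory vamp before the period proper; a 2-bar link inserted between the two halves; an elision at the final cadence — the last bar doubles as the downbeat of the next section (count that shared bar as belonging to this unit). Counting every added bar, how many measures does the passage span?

13 measures

Basic contrasting period: 4 + 4 = 8 bars.
8 (basic form) + 3 (introduction) + 2 (link) = 13.
The elision shares a bar with the next section but does not change this unit's count.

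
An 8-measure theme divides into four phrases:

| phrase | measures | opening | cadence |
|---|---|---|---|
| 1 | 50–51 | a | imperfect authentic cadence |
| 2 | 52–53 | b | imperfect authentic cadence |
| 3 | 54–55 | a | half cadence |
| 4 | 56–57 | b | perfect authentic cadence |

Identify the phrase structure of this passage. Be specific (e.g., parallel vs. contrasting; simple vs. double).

parallel double period

Four phrases in two halves: the first half (mm. 50–53) ends with an imperfect authentic cadence, the second (mm. 54-57) with a perfect authentic cadence — a large antecedent–consequent pair, i.e. a double period.
Phrase 3 begins with the same material as phrase 1, making it parallel.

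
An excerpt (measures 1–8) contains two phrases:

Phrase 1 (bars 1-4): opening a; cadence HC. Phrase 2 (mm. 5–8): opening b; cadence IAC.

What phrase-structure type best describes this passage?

Phrase 1 ends with a half cadence (weaker) and phrase 2 with an imperfect authentic cadence (stronger): antecedent + consequent = a period.
The two phrases open with different material (a / b), so the period is contrasting.

contrasting period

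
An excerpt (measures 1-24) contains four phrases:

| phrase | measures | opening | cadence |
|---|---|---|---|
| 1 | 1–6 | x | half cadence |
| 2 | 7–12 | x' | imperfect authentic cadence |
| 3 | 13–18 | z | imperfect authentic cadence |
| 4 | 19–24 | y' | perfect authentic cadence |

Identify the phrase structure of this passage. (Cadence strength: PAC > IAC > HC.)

Four phrases in two halves: the first half (measures 1-12) ends with an imperfect authentic cadence, the second (mm. 13–24) with a perfect authentic cadence — a large antecedent–consequent pair, i.e. a double period.
Phrase 3 begins with different material from phrase 1, making it contrasting.

contrasting double period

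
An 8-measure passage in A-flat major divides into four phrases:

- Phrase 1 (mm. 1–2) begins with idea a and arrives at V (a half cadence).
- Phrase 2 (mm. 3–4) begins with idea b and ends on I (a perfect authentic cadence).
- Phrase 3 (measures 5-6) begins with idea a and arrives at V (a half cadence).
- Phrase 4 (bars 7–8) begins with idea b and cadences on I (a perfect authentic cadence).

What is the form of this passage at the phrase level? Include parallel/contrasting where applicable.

The cadence pattern HC–PAC–HC–PAC is weak–strong twice, and phrases 3–4 restate phrases 1–2: a period heard twice, not a double period (which would end weakly at phrase 2).

repeated period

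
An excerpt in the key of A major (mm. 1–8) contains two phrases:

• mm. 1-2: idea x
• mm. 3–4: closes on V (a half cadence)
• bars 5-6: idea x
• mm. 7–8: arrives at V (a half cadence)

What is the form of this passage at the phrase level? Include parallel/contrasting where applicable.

Both phrases have the same opening (x) and the same cadence (half cadence): the second is a restatement, not a consequent, so this is a repeated phrase rather than a period.

repeated phrase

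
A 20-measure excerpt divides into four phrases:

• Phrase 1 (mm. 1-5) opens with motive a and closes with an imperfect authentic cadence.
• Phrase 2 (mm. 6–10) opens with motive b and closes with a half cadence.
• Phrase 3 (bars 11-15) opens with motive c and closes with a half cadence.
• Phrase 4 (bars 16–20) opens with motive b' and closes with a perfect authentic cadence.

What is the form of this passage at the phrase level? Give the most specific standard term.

contrasting double period

Four phrases in two halves: the first half (mm. 1–10) ends with a half cadence, the second (mm. 11–20) with a perfect authentic cadence — a large antecedent–consequent pair, i.e. a double period.
Phrase 3 begins with different material from phrase 1, making it contrasting.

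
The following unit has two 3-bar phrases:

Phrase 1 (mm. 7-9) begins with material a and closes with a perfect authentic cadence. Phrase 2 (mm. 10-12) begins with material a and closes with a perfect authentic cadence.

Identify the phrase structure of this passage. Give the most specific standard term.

Both phrases have the same opening (a) and the same cadence (perfect authentic cadence): the second is a restatement, not a consequent, so this is a repeated phrase rather than a period.

repeated phrase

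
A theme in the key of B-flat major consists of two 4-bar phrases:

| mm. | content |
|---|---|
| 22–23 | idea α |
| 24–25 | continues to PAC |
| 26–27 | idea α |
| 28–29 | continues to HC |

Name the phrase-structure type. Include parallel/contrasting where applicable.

The second phrase closes with a half cadence, which is not stronger than the first phrase's perfect authentic cadence; without a weak→strong cadential pair there is no antecedent–consequent relationship, so this is a phrase group rather than a period.

phrase group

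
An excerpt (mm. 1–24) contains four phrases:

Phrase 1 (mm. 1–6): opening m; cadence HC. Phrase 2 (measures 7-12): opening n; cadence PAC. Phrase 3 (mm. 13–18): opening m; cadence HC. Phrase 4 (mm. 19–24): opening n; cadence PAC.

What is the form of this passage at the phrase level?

The cadence pattern HC–PAC–HC–PAC is weak–strong twice, and phrases 3–4 restate phrases 1–2: a period heard twice, not a double period (which would end weakly at phrase 2).

repeated period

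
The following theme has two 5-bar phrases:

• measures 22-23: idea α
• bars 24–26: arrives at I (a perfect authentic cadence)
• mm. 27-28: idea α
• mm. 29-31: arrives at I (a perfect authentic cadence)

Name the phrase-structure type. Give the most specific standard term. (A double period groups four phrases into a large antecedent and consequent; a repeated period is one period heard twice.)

Both phrases have the same opening (α) and the same cadence (perfect authentic cadence): the second is a restatement, not a consequent, so this is a repeated phrase rather than a period.

repeated phrase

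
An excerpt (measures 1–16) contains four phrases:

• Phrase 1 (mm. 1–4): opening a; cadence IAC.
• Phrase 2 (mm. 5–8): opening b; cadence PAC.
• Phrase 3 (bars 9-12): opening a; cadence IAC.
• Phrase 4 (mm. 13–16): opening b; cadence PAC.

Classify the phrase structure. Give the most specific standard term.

repeated period

The cadence pattern IAC–PAC–IAC–PAC is weak–strong twice, and phrases 3–4 restate phrases 1–2: a period heard twice, not a double period (which would end weakly at phrase 2).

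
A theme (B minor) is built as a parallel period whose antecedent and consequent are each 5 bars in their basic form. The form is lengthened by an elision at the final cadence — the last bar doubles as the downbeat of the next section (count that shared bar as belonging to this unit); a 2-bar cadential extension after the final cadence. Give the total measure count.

12 measures

Basic parallel period: 5 + 5 = 10 bars.
10 (basic form) + 2 (cadential extension) = 12.
The elision shares a bar with the next section but does not change this unit's count.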